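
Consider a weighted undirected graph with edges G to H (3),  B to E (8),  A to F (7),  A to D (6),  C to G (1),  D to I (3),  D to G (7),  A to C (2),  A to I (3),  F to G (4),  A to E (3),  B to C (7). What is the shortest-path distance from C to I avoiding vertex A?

Paths from C to I avoiding A:
C → G → D → I: 1 + 7 + 3 = 11
Shortest: 11.

11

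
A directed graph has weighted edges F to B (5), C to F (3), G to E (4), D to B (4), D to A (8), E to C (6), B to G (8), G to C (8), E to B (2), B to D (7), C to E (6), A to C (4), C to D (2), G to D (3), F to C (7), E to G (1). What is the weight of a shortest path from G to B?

6

A few of the G→B routes:
G → D → B: 3 + 4 = 7
G → E → B: 4 + 2 = 6
G → E → C → D → B: 4 + 6 + 2 + 4 = 16
G → C → D → B: 8 + 2 + 4 = 14
G → C → E → B: 8 + 6 + 2 = 16
G → C → F → B: 8 + 3 + 5 = 16
Best route has total 6.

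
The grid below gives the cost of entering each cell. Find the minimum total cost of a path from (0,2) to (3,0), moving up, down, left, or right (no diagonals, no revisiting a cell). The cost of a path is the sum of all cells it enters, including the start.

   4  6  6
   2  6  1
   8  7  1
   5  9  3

25

Path r0c2 → r1c2 → r2c2 → r3c2 → r3c1 → r3c0: 6 + 1 + 1 + 3 + 9 + 5 = 25.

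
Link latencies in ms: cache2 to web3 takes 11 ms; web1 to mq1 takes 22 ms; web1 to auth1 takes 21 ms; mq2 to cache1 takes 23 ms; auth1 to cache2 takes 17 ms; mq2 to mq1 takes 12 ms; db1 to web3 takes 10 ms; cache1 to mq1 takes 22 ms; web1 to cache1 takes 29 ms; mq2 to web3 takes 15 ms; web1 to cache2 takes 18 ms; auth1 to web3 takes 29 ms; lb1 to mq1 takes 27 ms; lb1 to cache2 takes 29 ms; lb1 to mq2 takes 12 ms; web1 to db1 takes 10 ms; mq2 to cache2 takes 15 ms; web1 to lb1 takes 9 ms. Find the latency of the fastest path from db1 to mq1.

Checking several routes:
db1 → web1 → cache2 → mq2 → mq1: 10 + 18 + 15 + 12 = 55
db1 → web1 → lb1 → mq1: 10 + 9 + 27 = 46
db1 → web3 → mq2 → mq1: 10 + 15 + 12 = 37
db1 → web1 → mq1: 10 + 22 = 32
db1 → web3 → cache2 → mq2 → mq1: 10 + 11 + 15 + 12 = 48
db1 → web1 → lb1 → mq2 → mq1: 10 + 9 + 12 + 12 = 43
Best route has total 32 ms.

32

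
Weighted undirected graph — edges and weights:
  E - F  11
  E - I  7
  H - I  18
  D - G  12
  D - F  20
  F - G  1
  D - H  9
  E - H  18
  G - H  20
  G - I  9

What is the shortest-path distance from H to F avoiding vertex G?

Paths from H to F avoiding G:
H -> I -> E -> F: 18 + 7 + 11 = 36
H -> E -> F: 18 + 11 = 29
H -> D -> F: 9 + 20 = 29
Shortest: 29.

29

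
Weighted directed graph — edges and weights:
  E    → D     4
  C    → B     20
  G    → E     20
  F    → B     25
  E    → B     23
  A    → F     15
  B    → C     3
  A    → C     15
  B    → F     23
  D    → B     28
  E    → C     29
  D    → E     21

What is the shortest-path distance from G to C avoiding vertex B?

49

Candidate routes:
G → E → C: 20 + 29 = 49
Best route has total 49.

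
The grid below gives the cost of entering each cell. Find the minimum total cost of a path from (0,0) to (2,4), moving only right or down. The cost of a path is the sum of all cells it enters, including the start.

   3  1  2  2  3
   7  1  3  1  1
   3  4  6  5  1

11

One optimal route is (0,0) (0,1) (0,2) (0,3) (1,3) (1,4) (2,4).
Its cost is 3 + 1 + 2 + 2 + 1 + 1 + 1 = 11.
(Top row then right column would cost 13.)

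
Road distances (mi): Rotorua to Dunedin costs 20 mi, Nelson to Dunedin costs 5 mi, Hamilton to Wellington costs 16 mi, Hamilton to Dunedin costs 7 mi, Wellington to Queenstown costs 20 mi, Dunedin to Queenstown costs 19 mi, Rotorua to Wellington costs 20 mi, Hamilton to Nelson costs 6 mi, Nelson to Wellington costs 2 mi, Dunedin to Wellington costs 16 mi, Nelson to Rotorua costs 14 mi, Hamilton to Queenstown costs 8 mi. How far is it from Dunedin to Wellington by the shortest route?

7

Some routes from Dunedin to Wellington:
Dunedin→Nelson→Wellington: 5 + 2 = 7
Dunedin→Wellington: 16
Dunedin→Hamilton→Nelson→Wellington: 7 + 6 + 2 = 15
The minimum is 7 mi.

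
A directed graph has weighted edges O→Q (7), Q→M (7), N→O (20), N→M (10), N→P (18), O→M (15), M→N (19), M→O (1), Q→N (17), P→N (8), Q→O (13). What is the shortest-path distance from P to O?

Candidate routes:
P → N → O: 8 + 20 = 28
P → N → M → O: 8 + 10 + 1 = 19
Shortest: 19.

19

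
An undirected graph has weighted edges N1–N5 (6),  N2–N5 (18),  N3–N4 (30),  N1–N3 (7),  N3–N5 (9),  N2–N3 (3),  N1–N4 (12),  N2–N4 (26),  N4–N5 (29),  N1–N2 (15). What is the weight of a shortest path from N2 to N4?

22

Checking several routes:
N2 - N4: 26
N2 - N3 - N5 - N1 - N4: 3 + 9 + 6 + 12 = 30
N2 - N3 - N1 - N4: 3 + 7 + 12 = 22
N2 - N1 - N4: 15 + 12 = 27
Best route has total 22.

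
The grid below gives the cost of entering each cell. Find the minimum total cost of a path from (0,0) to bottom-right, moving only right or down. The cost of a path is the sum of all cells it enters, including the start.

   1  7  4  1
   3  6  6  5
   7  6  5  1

Path r0c0 -> r0c1 -> r0c2 -> r0c3 -> r1c3 -> r2c3: 1 + 7 + 4 + 1 + 5 + 1 = 19.

19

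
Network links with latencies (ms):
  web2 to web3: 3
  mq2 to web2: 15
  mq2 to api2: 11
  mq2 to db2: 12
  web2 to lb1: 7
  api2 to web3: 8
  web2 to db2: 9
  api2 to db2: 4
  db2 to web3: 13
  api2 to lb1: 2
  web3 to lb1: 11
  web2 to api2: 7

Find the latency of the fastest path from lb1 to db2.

6

Some routes from lb1 to db2:
lb1 - api2 - web2 - db2: 2 + 7 + 9 = 18
lb1 - web2 - db2: 7 + 9 = 16
lb1 - web2 - api2 - db2: 7 + 7 + 4 = 18
lb1 - api2 - db2: 2 + 4 = 6
Best route has total 6 ms.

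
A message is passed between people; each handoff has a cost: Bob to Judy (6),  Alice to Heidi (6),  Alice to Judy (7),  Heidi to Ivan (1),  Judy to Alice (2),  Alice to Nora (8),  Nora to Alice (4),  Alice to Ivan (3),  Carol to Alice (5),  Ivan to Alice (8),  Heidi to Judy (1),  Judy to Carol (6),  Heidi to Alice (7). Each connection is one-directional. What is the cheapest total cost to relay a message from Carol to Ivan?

8

Candidate routes:
Carol→Alice→Heidi→Ivan: 5 + 6 + 1 = 12
Carol→Alice→Ivan: 5 + 3 = 8
Shortest: 8.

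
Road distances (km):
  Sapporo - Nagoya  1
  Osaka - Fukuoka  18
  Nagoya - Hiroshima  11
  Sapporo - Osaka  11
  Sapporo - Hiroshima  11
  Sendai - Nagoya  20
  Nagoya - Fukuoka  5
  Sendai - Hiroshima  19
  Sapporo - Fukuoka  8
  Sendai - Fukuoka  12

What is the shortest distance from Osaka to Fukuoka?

Checking several routes:
Osaka - Sapporo - Hiroshima - Nagoya - Fukuoka: 11 + 11 + 11 + 5 = 38
Osaka - Fukuoka: 18
Osaka - Sapporo - Fukuoka: 11 + 8 = 19
Osaka - Sapporo - Nagoya - Fukuoka: 11 + 1 + 5 = 17
Osaka - Sapporo - Nagoya - Sendai - Fukuoka: 11 + 1 + 20 + 12 = 44
The minimum is 17 km.

17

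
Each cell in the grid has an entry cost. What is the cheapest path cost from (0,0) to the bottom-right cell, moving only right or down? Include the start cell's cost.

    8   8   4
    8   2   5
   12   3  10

31

Cheapest: r0c0 r0c1 r1c1 r2c1 r2c2
  8 + 8 + 2 + 3 + 10 = 31
For comparison, the top-then-right route costs 35.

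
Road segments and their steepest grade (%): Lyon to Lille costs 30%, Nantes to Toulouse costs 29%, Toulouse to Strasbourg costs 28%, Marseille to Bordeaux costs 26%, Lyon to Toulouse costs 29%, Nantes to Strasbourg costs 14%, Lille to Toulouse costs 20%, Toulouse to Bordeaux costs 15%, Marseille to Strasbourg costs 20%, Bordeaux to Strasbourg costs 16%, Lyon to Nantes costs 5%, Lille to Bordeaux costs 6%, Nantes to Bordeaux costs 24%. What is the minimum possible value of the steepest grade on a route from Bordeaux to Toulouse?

A few of the Bordeaux→Toulouse routes:
Bordeaux - Strasbourg - Toulouse: max(16, 28) = 28
Bordeaux - Toulouse: max(15) = 15
Bordeaux - Lille - Toulouse: max(6, 20) = 20
Bordeaux - Nantes - Strasbourg - Toulouse: max(24, 14, 28) = 28
The minimum achievable maximum is 15%.

15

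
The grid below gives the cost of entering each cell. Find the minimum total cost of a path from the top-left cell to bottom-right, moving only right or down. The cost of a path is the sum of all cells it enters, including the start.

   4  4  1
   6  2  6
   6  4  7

Best path: (0,0) -> (0,1) -> (1,1) -> (2,1) -> (2,2)
Cost: 4 + 4 + 2 + 4 + 7 = 21

21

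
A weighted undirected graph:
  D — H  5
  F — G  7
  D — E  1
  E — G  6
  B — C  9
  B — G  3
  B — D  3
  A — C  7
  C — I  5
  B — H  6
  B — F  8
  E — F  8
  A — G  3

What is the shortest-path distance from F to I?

Comparing a few candidate routes:
F - G - A - C - I: 7 + 3 + 7 + 5 = 22
F - B - C - I: 8 + 9 + 5 = 22
F - G - B - C - I: 7 + 3 + 9 + 5 = 24
Best route has total 22.

22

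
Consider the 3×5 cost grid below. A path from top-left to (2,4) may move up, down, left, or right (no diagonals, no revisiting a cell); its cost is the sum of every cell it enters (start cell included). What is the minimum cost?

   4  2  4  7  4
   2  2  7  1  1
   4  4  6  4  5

Take (0,0) → (0,1) → (1,1) → (1,2) → (1,3) → (1,4) → (2,4) for a total of 4 + 2 + 2 + 7 + 1 + 1 + 5 = 22.

22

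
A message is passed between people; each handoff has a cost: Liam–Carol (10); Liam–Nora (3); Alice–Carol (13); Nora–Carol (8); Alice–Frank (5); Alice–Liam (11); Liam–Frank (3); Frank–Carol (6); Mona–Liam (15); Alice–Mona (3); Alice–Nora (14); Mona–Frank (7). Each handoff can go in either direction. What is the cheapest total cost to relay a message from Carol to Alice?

11

A few of the Carol→Alice routes:
Carol -> Frank -> Alice: 6 + 5 = 11
Carol -> Liam -> Frank -> Alice: 10 + 3 + 5 = 18
Carol -> Alice: 13
Carol -> Frank -> Mona -> Alice: 6 + 7 + 3 = 16
Shortest: 11.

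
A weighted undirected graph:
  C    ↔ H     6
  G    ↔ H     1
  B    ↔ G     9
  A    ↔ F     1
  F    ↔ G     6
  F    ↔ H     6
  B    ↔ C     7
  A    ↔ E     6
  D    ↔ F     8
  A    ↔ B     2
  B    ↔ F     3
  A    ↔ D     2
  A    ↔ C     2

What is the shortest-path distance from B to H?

Comparing a few candidate routes:
B → F → H: 3 + 6 = 9
B → G → H: 9 + 1 = 10
B → A → F → H: 2 + 1 + 6 = 9
B → F → G → H: 3 + 6 + 1 = 10
The minimum is 9.

9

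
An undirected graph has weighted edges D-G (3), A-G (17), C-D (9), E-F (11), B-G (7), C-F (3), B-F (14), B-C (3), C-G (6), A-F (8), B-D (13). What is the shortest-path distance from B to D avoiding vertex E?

A few of the B→D routes:
B-G-D: 7 + 3 = 10
B-G-C-D: 7 + 6 + 9 = 22
B-F-C-D: 14 + 3 + 9 = 26
B-C-G-D: 3 + 6 + 3 = 12
B-C-D: 3 + 9 = 12
B-D: 13
Best route has total 10.

10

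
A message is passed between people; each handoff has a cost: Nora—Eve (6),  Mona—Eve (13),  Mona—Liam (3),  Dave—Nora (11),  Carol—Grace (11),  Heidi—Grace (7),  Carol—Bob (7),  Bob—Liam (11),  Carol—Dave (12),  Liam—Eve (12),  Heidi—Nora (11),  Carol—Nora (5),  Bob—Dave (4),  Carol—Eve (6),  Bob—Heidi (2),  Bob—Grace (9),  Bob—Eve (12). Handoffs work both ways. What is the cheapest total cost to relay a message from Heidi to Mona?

Checking several routes:
Heidi→Bob→Carol→Eve→Mona: 2 + 7 + 6 + 13 = 28
Heidi→Bob→Liam→Mona: 2 + 11 + 3 = 16
Heidi→Bob→Eve→Liam→Mona: 2 + 12 + 12 + 3 = 29
Heidi→Bob→Eve→Mona: 2 + 12 + 13 = 27
Shortest: 16.

16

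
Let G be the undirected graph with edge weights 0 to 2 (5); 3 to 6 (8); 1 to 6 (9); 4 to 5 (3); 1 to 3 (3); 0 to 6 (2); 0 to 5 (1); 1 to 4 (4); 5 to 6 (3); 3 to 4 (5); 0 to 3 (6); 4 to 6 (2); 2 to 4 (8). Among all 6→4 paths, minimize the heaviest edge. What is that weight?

2

A few of the 6→4 routes:
6 → 4: max(2) = 2
6 → 0 → 5 → 4: max(2, 1, 3) = 3
6 → 5 → 4: max(3, 3) = 3
Best route has worst link 2.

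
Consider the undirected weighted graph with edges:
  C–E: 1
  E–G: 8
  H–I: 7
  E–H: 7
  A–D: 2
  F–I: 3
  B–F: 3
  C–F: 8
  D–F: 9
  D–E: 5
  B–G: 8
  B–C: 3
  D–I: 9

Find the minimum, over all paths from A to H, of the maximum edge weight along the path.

Checking several routes:
A -> D -> E -> H: max(2, 5, 7) = 7
A -> D -> E -> G -> B -> F -> I -> H: max(2, 5, 8, 8, 3, 3, 7) = 8
A -> D -> E -> C -> B -> F -> I -> H: max(2, 5, 1, 3, 3, 3, 7) = 7
A -> D -> E -> G -> B -> C -> F -> I -> H: max(2, 5, 8, 8, 3, 8, 3, 7) = 8
A -> D -> E -> C -> F -> I -> H: max(2, 5, 1, 8, 3, 7) = 8
Smallest bottleneck: 7.

7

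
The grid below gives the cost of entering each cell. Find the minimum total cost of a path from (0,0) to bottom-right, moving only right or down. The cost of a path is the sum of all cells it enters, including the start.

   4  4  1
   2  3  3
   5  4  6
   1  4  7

23

One optimal route is r0c0 -> r1c0 -> r2c0 -> r3c0 -> r3c1 -> r3c2.
Its cost is 4 + 2 + 5 + 1 + 4 + 7 = 23.
For comparison, the top-then-right route costs 25.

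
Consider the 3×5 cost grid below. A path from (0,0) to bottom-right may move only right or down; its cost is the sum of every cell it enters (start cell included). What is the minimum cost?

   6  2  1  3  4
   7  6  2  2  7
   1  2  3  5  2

20

Cheapest: [0,0]→[0,1]→[0,2]→[1,2]→[1,3]→[2,3]→[2,4]
  6 + 2 + 1 + 2 + 2 + 5 + 2 = 20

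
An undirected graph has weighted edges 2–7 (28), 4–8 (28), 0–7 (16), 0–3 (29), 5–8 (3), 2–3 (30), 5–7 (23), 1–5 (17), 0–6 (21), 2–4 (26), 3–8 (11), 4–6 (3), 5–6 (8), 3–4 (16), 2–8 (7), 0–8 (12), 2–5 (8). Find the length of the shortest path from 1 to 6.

Checking several routes:
1→5→8→2→4→6: 17 + 3 + 7 + 26 + 3 = 56
1→5→8→4→6: 17 + 3 + 28 + 3 = 51
1→5→2→4→6: 17 + 8 + 26 + 3 = 54
1→5→6: 17 + 8 = 25
1→5→8→0→6: 17 + 3 + 12 + 21 = 53
1→5→8→3→4→6: 17 + 3 + 11 + 16 + 3 = 50
The minimum is 25.

25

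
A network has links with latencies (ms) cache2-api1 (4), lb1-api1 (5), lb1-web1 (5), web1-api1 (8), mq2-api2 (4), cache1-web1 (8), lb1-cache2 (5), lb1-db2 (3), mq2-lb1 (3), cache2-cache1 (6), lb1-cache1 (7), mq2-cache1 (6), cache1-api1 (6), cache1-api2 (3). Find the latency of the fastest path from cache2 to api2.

9

A few of the cache2→api2 routes:
cache2 - api1 - cache1 - api2: 4 + 6 + 3 = 13
cache2 - lb1 - mq2 - api2: 5 + 3 + 4 = 12
cache2 - cache1 - api2: 6 + 3 = 9
The minimum is 9 ms.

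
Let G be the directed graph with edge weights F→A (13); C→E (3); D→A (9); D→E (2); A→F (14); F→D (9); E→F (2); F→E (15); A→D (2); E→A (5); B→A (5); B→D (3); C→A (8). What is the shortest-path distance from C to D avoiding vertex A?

14

Routes from C to D avoiding A:
C -> E -> F -> D: 3 + 2 + 9 = 14
The minimum is 14.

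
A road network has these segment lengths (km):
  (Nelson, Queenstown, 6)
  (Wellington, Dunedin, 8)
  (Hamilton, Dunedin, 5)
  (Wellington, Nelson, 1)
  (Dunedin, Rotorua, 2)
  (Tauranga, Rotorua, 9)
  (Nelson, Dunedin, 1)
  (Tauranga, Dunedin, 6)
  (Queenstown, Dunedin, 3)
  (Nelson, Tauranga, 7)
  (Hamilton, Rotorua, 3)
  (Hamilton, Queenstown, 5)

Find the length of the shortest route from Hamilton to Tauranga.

Comparing a few candidate routes:
Hamilton→Rotorua→Dunedin→Tauranga: 3 + 2 + 6 = 11
Hamilton→Dunedin→Nelson→Tauranga: 5 + 1 + 7 = 13
Hamilton→Dunedin→Tauranga: 5 + 6 = 11
Hamilton→Queenstown→Dunedin→Tauranga: 5 + 3 + 6 = 14
Hamilton→Rotorua→Tauranga: 3 + 9 = 12
Hamilton→Rotorua→Dunedin→Nelson→Tauranga: 3 + 2 + 1 + 7 = 13
Best route has total 11 km.

11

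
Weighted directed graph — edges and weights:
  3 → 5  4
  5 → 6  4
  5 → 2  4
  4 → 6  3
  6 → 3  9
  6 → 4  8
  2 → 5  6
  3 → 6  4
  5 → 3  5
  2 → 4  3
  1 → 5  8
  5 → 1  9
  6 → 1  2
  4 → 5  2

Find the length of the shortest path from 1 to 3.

Routes from 1 to 3:
1→5→2→4→6→3: 8 + 4 + 3 + 3 + 9 = 27
1→5→3: 8 + 5 = 13
1→5→6→3: 8 + 4 + 9 = 21
Shortest: 13.

13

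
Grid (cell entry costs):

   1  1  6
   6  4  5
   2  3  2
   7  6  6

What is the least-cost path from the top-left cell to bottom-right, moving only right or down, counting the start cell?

17

One optimal route is (0,0) → (0,1) → (1,1) → (2,1) → (2,2) → (3,2).
Its cost is 1 + 1 + 4 + 3 + 2 + 6 = 17.
(Top row then right column would cost 21.)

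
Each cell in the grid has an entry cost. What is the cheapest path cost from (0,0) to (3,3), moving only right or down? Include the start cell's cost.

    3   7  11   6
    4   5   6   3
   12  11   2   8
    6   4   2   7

Path [0,0] -> [1,0] -> [1,1] -> [1,2] -> [2,2] -> [3,2] -> [3,3]: 3 + 4 + 5 + 6 + 2 + 2 + 7 = 29.
For comparison, the top-then-right route costs 45.

29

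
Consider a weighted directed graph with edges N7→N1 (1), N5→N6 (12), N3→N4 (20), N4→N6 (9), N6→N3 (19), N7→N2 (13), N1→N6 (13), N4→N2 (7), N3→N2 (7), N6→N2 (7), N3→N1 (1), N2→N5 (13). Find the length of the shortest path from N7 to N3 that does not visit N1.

57

Paths from N7 to N3 avoiding N1:
N7→N2→N5→N6→N3: 13 + 13 + 12 + 19 = 57
The minimum is 57.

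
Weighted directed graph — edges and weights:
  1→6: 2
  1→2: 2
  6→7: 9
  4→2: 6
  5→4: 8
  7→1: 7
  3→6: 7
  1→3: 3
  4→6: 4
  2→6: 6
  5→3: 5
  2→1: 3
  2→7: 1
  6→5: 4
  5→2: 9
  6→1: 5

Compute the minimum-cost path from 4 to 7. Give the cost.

Checking several routes:
4-6-5-2-7: 4 + 4 + 9 + 1 = 18
4-6-1-2-7: 4 + 5 + 2 + 1 = 12
4-2-7: 6 + 1 = 7
4-6-7: 4 + 9 = 13
The minimum is 7.

7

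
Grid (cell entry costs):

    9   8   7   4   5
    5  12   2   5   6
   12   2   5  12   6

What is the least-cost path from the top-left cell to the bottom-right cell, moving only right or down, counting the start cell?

Best path: (0,0) -> (0,1) -> (0,2) -> (1,2) -> (1,3) -> (1,4) -> (2,4)
Cost: 9 + 8 + 7 + 2 + 5 + 6 + 6 = 43

43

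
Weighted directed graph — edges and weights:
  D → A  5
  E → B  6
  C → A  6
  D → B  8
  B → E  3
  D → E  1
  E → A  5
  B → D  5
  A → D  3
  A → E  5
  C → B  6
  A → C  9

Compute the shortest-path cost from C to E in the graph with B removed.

10

Paths from C to E avoiding B:
C-A-E: 6 + 5 = 11
C-A-D-E: 6 + 3 + 1 = 10
Best route has total 10.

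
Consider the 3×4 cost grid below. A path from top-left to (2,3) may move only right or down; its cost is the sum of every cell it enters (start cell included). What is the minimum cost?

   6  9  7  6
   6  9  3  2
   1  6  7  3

Take (0,0) (1,0) (1,1) (1,2) (1,3) (2,3) for a total of 6 + 6 + 9 + 3 + 2 + 3 = 29.
(Top row then right column would cost 33.)

29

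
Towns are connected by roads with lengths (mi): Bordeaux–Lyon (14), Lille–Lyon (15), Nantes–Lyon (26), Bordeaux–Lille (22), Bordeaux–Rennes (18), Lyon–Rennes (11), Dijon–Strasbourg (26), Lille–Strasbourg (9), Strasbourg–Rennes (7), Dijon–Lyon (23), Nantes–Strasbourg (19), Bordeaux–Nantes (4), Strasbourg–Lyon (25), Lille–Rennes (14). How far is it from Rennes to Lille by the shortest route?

14

A few of the Rennes→Lille routes:
Rennes → Lille: 14
Rennes → Lyon → Lille: 11 + 15 = 26
Rennes → Bordeaux → Lille: 18 + 22 = 40
Rennes → Strasbourg → Lille: 7 + 9 = 16
Shortest: 14 mi.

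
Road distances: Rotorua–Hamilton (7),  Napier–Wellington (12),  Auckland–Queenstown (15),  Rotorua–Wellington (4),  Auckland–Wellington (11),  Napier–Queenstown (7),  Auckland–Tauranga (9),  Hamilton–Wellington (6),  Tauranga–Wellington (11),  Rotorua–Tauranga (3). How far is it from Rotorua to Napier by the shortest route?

Checking several routes:
Rotorua → Tauranga → Auckland → Queenstown → Napier: 3 + 9 + 15 + 7 = 34
Rotorua → Hamilton → Wellington → Napier: 7 + 6 + 12 = 25
Rotorua → Wellington → Napier: 4 + 12 = 16
Rotorua → Tauranga → Wellington → Napier: 3 + 11 + 12 = 26
Rotorua → Tauranga → Auckland → Wellington → Napier: 3 + 9 + 11 + 12 = 35
Shortest: 16.

16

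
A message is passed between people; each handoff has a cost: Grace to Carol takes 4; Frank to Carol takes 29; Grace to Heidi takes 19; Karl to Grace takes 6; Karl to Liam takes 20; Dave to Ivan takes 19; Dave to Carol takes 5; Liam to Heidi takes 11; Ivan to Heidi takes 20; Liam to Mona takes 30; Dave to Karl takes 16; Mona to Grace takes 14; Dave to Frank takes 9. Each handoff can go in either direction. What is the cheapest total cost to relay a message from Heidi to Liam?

11

Comparing a few candidate routes:
Heidi -> Grace -> Mona -> Liam: 19 + 14 + 30 = 63
Heidi -> Grace -> Carol -> Dave -> Karl -> Liam: 19 + 4 + 5 + 16 + 20 = 64
Heidi -> Ivan -> Dave -> Carol -> Grace -> Karl -> Liam: 20 + 19 + 5 + 4 + 6 + 20 = 74
Heidi -> Liam: 11
Heidi -> Grace -> Karl -> Liam: 19 + 6 + 20 = 45
The minimum is 11.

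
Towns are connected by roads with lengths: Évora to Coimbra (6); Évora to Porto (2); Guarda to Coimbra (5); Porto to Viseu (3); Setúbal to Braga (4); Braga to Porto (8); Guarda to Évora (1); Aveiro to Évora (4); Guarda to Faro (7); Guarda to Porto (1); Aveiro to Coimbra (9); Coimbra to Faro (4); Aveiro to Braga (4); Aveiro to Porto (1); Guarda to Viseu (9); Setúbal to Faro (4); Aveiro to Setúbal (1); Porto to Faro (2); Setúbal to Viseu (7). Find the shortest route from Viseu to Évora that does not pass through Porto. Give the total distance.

10

Some routes from Viseu to Évora avoiding Porto:
Viseu → Setúbal → Aveiro → Évora: 7 + 1 + 4 = 12
Viseu → Setúbal → Faro → Guarda → Évora: 7 + 4 + 7 + 1 = 19
Viseu → Guarda → Évora: 9 + 1 = 10
Viseu → Guarda → Coimbra → Évora: 9 + 5 + 6 = 20
Viseu → Setúbal → Braga → Aveiro → Évora: 7 + 4 + 4 + 4 = 19
Viseu → Setúbal → Faro → Coimbra → Évora: 7 + 4 + 4 + 6 = 21
The minimum is 10.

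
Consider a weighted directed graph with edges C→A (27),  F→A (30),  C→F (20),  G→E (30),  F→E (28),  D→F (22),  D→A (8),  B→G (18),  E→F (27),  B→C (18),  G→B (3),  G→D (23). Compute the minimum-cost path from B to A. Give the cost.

45

Candidate routes:
B - G - D - A: 18 + 23 + 8 = 49
B - C - A: 18 + 27 = 45
B - G - E - F - A: 18 + 30 + 27 + 30 = 105
B - G - D - F - A: 18 + 23 + 22 + 30 = 93
B - C - F - A: 18 + 20 + 30 = 68
Best route has total 45.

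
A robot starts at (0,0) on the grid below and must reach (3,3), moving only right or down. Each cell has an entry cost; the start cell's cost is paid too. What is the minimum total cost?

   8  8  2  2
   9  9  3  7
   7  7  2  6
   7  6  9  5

Path [0,0]→[0,1]→[0,2]→[1,2]→[2,2]→[2,3]→[3,3]: 8 + 8 + 2 + 3 + 2 + 6 + 5 = 34.
(Top row then right column would cost 38.)

34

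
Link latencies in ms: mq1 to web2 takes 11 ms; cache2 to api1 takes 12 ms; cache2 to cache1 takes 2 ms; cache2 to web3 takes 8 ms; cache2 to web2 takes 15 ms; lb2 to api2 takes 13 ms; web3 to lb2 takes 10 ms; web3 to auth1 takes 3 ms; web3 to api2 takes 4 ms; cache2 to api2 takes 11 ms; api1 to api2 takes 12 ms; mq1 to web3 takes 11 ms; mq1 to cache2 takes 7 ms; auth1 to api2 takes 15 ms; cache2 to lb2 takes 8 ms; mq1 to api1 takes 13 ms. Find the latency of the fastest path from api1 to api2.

Checking several routes:
api1 -> cache2 -> api2: 12 + 11 = 23
api1 -> mq1 -> web3 -> api2: 13 + 11 + 4 = 28
api1 -> mq1 -> cache2 -> api2: 13 + 7 + 11 = 31
api1 -> api2: 12
api1 -> mq1 -> cache2 -> web3 -> api2: 13 + 7 + 8 + 4 = 32
api1 -> cache2 -> web3 -> api2: 12 + 8 + 4 = 24
Shortest: 12 ms.

12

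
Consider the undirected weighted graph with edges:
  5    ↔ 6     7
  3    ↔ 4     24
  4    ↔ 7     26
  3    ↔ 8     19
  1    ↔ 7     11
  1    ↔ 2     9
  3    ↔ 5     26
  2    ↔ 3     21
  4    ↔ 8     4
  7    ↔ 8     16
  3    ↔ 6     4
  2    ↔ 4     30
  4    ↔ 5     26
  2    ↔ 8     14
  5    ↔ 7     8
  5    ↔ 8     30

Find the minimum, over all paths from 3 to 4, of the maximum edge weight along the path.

A few of the 3→4 routes:
3-6-5-7-8-4: max(4, 7, 8, 16, 4) = 16
3-8-4: max(19, 4) = 19
3-2-1-7-8-4: max(21, 9, 11, 16, 4) = 21
3-2-8-4: max(21, 14, 4) = 21
3-6-5-7-1-2-8-4: max(4, 7, 8, 11, 9, 14, 4) = 14
Best route has worst link 14.

14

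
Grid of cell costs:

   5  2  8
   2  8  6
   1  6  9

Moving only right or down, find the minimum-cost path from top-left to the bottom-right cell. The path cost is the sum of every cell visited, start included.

Cheapest: r0c0 r1c0 r2c0 r2c1 r2c2
  5 + 2 + 1 + 6 + 9 = 23

23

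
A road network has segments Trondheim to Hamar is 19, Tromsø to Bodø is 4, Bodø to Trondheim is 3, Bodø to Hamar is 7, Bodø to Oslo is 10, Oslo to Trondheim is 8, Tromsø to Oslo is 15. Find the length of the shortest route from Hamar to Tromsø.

Some routes from Hamar to Tromsø:
Hamar→Trondheim→Oslo→Tromsø: 19 + 8 + 15 = 42
Hamar→Bodø→Tromsø: 7 + 4 = 11
Hamar→Bodø→Oslo→Tromsø: 7 + 10 + 15 = 32
Hamar→Bodø→Trondheim→Oslo→Tromsø: 7 + 3 + 8 + 15 = 33
Hamar→Trondheim→Bodø→Tromsø: 19 + 3 + 4 = 26
Hamar→Trondheim→Oslo→Bodø→Tromsø: 19 + 8 + 10 + 4 = 41
Best route has total 11.

11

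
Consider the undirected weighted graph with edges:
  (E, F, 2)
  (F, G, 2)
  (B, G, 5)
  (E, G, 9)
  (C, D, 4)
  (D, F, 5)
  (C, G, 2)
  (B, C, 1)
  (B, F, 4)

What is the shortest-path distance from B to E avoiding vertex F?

Candidate routes:
B→C→G→E: 1 + 2 + 9 = 12
B→G→E: 5 + 9 = 14
Best route has total 12.

12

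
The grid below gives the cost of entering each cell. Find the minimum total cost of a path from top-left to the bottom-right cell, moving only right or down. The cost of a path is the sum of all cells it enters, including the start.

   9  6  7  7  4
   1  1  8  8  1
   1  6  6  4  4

Path (0,0) (1,0) (1,1) (2,1) (2,2) (2,3) (2,4): 9 + 1 + 1 + 6 + 6 + 4 + 4 = 31.
(Top row then right column would cost 38.)

31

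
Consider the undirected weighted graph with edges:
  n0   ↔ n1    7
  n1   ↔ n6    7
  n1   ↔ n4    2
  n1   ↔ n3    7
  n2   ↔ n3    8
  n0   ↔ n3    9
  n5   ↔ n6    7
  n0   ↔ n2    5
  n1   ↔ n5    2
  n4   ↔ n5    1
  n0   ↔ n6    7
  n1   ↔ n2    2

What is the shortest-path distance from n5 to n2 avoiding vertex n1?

19

Candidate routes:
n5 - n6 - n0 - n3 - n2: 7 + 7 + 9 + 8 = 31
n5 - n6 - n0 - n2: 7 + 7 + 5 = 19
Best route has total 19.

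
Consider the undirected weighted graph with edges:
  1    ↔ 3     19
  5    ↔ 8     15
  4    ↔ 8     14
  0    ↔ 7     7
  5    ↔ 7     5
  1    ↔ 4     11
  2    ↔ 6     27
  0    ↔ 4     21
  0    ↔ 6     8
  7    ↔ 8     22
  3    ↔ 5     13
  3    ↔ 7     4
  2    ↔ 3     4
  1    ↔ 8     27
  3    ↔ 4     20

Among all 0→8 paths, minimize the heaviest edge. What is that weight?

Checking several routes:
0 - 7 - 3 - 1 - 4 - 8: max(7, 4, 19, 11, 14) = 19
0 - 7 - 5 - 3 - 1 - 4 - 8: max(7, 5, 13, 19, 11, 14) = 19
0 - 7 - 3 - 5 - 8: max(7, 4, 13, 15) = 15
0 - 7 - 5 - 8: max(7, 5, 15) = 15
0 - 7 - 3 - 4 - 8: max(7, 4, 20, 14) = 20
Best route has worst link 15.

15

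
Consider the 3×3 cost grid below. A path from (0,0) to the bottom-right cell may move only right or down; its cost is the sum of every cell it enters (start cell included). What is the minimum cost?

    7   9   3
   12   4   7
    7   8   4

Best path: [0,0]→[0,1]→[0,2]→[1,2]→[2,2]
Cost: 7 + 9 + 3 + 7 + 4 = 30

30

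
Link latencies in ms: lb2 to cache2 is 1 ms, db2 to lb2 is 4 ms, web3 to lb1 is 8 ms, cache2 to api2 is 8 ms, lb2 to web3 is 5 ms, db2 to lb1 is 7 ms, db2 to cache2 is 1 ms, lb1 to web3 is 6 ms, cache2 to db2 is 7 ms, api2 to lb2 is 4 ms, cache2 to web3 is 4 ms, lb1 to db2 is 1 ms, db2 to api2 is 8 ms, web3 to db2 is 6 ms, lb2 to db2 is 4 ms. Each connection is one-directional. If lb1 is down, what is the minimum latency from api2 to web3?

9

Candidate routes:
api2 → lb2 → db2 → cache2 → web3: 4 + 4 + 1 + 4 = 13
api2 → lb2 → web3: 4 + 5 = 9
api2 → lb2 → cache2 → web3: 4 + 1 + 4 = 9
Best route has total 9 ms.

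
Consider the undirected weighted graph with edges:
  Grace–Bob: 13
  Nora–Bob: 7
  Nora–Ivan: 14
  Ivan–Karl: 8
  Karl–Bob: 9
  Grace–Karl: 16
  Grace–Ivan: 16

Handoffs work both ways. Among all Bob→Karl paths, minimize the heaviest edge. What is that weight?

9

Comparing a few candidate routes:
Bob -> Nora -> Ivan -> Grace -> Karl: max(7, 14, 16, 16) = 16
Bob -> Karl: max(9) = 9
Bob -> Nora -> Ivan -> Karl: max(7, 14, 8) = 14
Smallest bottleneck: 9.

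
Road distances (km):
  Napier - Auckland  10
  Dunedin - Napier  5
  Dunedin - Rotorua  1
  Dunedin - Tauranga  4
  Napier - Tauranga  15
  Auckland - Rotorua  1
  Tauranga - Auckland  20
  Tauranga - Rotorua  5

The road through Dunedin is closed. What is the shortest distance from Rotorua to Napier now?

11

Checking several routes:
Rotorua → Tauranga → Napier: 5 + 15 = 20
Rotorua → Auckland → Napier: 1 + 10 = 11
Rotorua → Tauranga → Auckland → Napier: 5 + 20 + 10 = 35
The minimum is 11 km.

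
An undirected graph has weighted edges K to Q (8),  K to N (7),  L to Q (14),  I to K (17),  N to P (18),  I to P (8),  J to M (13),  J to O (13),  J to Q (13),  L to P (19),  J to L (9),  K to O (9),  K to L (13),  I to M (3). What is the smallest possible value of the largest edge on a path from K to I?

13

Some routes from K to I:
K - O - J - M - I: max(9, 13, 13, 3) = 13
K - L - J - M - I: max(13, 9, 13, 3) = 13
K - Q - J - M - I: max(8, 13, 13, 3) = 13
Smallest bottleneck: 13.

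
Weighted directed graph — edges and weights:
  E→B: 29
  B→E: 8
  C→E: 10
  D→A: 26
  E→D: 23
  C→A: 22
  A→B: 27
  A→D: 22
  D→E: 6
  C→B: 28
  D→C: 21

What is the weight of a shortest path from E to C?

Paths from E to C:
E-D-C: 23 + 21 = 44
Best route has total 44.

44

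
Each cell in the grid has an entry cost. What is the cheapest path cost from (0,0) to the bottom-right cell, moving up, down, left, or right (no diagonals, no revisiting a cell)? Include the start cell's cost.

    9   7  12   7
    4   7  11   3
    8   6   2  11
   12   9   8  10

46

Cheapest: (0,0)→(1,0)→(1,1)→(2,1)→(2,2)→(3,2)→(3,3)
  9 + 4 + 7 + 6 + 2 + 8 + 10 = 46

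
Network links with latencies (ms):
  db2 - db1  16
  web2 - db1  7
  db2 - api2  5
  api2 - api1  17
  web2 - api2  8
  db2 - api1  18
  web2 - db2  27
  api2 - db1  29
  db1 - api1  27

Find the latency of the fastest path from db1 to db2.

16

Checking several routes:
db1→web2→db2: 7 + 27 = 34
db1→api2→db2: 29 + 5 = 34
db1→db2: 16
db1→web2→api2→db2: 7 + 8 + 5 = 20
Shortest: 16 ms.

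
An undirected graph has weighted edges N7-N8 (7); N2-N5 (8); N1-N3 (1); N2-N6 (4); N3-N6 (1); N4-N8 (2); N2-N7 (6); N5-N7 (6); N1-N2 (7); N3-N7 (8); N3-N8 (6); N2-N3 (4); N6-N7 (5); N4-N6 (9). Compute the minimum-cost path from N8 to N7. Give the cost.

7

Comparing a few candidate routes:
N8 - N3 - N7: 6 + 8 = 14
N8 - N7: 7
N8 - N3 - N6 - N7: 6 + 1 + 5 = 12
The minimum is 7.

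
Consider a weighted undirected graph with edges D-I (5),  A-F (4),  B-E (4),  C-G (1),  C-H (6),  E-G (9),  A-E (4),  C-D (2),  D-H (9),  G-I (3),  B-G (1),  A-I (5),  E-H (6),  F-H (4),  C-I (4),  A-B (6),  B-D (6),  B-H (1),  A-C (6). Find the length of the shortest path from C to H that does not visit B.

Some routes from C to H avoiding B:
C -> H: 6
C -> G -> E -> H: 1 + 9 + 6 = 16
C -> D -> H: 2 + 9 = 11
C -> A -> F -> H: 6 + 4 + 4 = 14
Best route has total 6.

6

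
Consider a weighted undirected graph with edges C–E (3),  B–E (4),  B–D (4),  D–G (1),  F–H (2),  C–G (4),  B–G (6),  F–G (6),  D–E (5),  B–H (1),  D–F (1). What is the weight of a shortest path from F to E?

6

Checking several routes:
F - D - G - B - E: 1 + 1 + 6 + 4 = 12
F - D - B - E: 1 + 4 + 4 = 9
F - H - B - D - E: 2 + 1 + 4 + 5 = 12
F - D - G - C - E: 1 + 1 + 4 + 3 = 9
F - H - B - E: 2 + 1 + 4 = 7
F - D - E: 1 + 5 = 6
Best route has total 6.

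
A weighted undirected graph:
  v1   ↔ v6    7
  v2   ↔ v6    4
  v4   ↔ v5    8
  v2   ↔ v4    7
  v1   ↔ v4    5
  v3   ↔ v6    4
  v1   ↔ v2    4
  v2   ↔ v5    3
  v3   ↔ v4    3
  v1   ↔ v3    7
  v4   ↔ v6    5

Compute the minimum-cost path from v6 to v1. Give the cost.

Checking several routes:
v6-v2-v1: 4 + 4 = 8
v6-v3-v1: 4 + 7 = 11
v6-v4-v1: 5 + 5 = 10
v6-v1: 7
The minimum is 7.

7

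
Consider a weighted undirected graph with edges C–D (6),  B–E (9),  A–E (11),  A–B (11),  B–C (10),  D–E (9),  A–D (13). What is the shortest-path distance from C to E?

15

Candidate routes:
C→B→E: 10 + 9 = 19
C→D→E: 6 + 9 = 15
C→D→A→E: 6 + 13 + 11 = 30
C→B→A→E: 10 + 11 + 11 = 32
C→B→A→D→E: 10 + 11 + 13 + 9 = 43
C→D→A→B→E: 6 + 13 + 11 + 9 = 39
Best route has total 15.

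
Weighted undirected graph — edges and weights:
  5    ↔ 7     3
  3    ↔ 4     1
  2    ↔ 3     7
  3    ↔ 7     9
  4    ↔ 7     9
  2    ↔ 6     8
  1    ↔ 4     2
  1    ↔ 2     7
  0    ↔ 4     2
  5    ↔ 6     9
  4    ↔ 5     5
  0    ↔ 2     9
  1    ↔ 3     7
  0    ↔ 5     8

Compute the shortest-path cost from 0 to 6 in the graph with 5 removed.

Checking several routes:
0 - 2 - 6: 9 + 8 = 17
0 - 4 - 7 - 3 - 2 - 6: 2 + 9 + 9 + 7 + 8 = 35
0 - 4 - 1 - 2 - 6: 2 + 2 + 7 + 8 = 19
0 - 4 - 3 - 1 - 2 - 6: 2 + 1 + 7 + 7 + 8 = 25
0 - 4 - 1 - 3 - 2 - 6: 2 + 2 + 7 + 7 + 8 = 26
0 - 4 - 3 - 2 - 6: 2 + 1 + 7 + 8 = 18
Best route has total 17.

17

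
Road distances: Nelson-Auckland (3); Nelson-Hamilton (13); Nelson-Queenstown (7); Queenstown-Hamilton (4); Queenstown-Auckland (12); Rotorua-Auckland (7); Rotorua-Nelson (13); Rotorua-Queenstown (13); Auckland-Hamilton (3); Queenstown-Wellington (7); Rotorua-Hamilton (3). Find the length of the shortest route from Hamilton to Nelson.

6

Comparing a few candidate routes:
Hamilton→Queenstown→Nelson: 4 + 7 = 11
Hamilton→Auckland→Nelson: 3 + 3 = 6
Hamilton→Rotorua→Auckland→Nelson: 3 + 7 + 3 = 13
Shortest: 6.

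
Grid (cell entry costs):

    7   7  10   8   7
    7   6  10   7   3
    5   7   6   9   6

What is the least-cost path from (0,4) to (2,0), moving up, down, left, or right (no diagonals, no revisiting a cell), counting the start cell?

43

Take (0,4) → (1,4) → (2,4) → (2,3) → (2,2) → (2,1) → (2,0) for a total of 7 + 3 + 6 + 9 + 6 + 7 + 5 = 43.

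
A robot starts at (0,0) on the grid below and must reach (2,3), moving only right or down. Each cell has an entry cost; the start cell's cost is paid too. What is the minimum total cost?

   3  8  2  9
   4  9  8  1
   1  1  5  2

Cheapest: (0,0) (1,0) (2,0) (2,1) (2,2) (2,3)
  3 + 4 + 1 + 1 + 5 + 2 = 16

16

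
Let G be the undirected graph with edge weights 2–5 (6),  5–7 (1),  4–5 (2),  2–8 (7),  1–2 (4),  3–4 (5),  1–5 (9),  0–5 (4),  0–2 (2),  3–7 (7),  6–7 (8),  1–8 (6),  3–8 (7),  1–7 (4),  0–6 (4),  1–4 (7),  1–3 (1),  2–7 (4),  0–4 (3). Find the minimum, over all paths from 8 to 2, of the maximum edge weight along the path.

6

A few of the 8→2 routes:
8 → 1 → 3 → 4 → 5 → 2: max(6, 1, 5, 2, 6) = 6
8 → 1 → 3 → 4 → 5 → 0 → 2: max(6, 1, 5, 2, 4, 2) = 6
8 → 1 → 3 → 4 → 0 → 5 → 2: max(6, 1, 5, 3, 4, 6) = 6
8 → 1 → 3 → 4 → 0 → 2: max(6, 1, 5, 3, 2) = 6
8 → 1 → 3 → 4 → 0 → 5 → 7 → 2: max(6, 1, 5, 3, 4, 1, 4) = 6
The minimum achievable maximum is 6.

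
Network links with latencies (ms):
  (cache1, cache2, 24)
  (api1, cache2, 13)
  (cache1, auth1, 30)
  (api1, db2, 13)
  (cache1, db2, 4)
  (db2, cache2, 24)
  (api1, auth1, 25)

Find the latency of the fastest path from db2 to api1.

13

Candidate routes:
db2→cache2→api1: 24 + 13 = 37
db2→cache1→cache2→api1: 4 + 24 + 13 = 41
db2→cache2→cache1→auth1→api1: 24 + 24 + 30 + 25 = 103
db2→cache1→auth1→api1: 4 + 30 + 25 = 59
db2→api1: 13
The minimum is 13 ms.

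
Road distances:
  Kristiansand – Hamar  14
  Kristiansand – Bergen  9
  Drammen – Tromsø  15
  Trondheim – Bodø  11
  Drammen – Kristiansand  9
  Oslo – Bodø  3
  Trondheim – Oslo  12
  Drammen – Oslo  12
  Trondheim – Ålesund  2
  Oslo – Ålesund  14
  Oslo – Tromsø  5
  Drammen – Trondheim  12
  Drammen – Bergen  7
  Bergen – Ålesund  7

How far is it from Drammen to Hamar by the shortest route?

23

Some routes from Drammen to Hamar:
Drammen → Kristiansand → Hamar: 9 + 14 = 23
Drammen → Trondheim → Ålesund → Bergen → Kristiansand → Hamar: 12 + 2 + 7 + 9 + 14 = 44
Drammen → Oslo → Trondheim → Ålesund → Bergen → Kristiansand → Hamar: 12 + 12 + 2 + 7 + 9 + 14 = 56
Drammen → Bergen → Kristiansand → Hamar: 7 + 9 + 14 = 30
The minimum is 23.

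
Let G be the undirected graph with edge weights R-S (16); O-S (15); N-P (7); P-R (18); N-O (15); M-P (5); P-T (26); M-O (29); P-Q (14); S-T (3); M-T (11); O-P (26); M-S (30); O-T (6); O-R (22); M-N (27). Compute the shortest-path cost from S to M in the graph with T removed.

30

A few of the S→M routes:
S→O→N→P→M: 15 + 15 + 7 + 5 = 42
S→R→P→M: 16 + 18 + 5 = 39
S→O→P→M: 15 + 26 + 5 = 46
S→O→M: 15 + 29 = 44
S→M: 30
Best route has total 30.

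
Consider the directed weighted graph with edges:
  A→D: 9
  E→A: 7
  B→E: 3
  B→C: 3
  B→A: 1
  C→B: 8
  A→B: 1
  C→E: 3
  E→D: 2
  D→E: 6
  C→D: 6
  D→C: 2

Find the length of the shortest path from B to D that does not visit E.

Paths from B to D avoiding E:
B→C→D: 3 + 6 = 9
B→A→D: 1 + 9 = 10
Shortest: 9.

9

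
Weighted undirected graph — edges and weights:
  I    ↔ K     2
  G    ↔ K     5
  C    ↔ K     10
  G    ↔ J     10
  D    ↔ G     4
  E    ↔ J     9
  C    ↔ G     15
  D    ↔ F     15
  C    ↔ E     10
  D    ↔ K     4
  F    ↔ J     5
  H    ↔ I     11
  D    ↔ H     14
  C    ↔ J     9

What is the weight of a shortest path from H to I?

11

Some routes from H to I:
H - D - G - C - K - I: 14 + 4 + 15 + 10 + 2 = 45
H - D - G - J - C - K - I: 14 + 4 + 10 + 9 + 10 + 2 = 49
H - D - K - I: 14 + 4 + 2 = 20
H - D - G - K - I: 14 + 4 + 5 + 2 = 25
H - I: 11
Best route has total 11.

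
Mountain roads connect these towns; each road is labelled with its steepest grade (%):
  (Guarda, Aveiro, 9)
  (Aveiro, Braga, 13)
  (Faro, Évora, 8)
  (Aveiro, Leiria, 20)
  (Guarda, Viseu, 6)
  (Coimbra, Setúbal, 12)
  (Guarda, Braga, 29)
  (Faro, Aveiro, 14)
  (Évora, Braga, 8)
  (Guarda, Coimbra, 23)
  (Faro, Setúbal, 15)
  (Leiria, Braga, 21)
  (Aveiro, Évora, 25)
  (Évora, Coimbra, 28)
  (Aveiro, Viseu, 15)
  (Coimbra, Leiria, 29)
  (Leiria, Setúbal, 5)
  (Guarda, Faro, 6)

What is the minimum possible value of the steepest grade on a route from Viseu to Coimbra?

15

Some routes from Viseu to Coimbra:
Viseu → Aveiro → Guarda → Faro → Setúbal → Coimbra: max(15, 9, 6, 15, 12) = 15
Viseu → Aveiro → Faro → Setúbal → Coimbra: max(15, 14, 15, 12) = 15
Viseu → Aveiro → Braga → Évora → Faro → Setúbal → Coimbra: max(15, 13, 8, 8, 15, 12) = 15
Smallest bottleneck: 15%.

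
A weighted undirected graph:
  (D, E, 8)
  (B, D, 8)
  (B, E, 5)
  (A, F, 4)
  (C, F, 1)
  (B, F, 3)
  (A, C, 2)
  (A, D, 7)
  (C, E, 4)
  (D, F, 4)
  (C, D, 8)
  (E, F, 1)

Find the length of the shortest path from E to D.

Some routes from E to D:
E → F → D: 1 + 4 = 5
E → C → F → D: 4 + 1 + 4 = 9
E → D: 8
Shortest: 5.

5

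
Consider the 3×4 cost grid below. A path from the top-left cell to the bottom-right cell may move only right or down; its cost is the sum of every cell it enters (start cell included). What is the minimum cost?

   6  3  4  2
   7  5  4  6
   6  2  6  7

Cheapest: r0c0 -> r0c1 -> r0c2 -> r0c3 -> r1c3 -> r2c3
  6 + 3 + 4 + 2 + 6 + 7 = 28

28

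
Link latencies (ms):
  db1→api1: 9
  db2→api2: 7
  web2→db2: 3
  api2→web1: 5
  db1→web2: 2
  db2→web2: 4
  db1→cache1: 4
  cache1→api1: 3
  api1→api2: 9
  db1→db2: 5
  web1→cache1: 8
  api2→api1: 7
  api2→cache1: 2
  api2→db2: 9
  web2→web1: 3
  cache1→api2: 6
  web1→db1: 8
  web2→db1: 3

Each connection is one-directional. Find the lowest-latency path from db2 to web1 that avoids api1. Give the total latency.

Candidate routes:
db2 -> web2 -> web1: 4 + 3 = 7
db2 -> api2 -> web1: 7 + 5 = 12
db2 -> web2 -> db1 -> cache1 -> api2 -> web1: 4 + 3 + 4 + 6 + 5 = 22
Shortest: 7 ms.

7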